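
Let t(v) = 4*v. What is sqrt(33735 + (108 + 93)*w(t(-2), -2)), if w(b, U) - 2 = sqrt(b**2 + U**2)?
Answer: sqrt(34137 + 402*sqrt(17)) ≈ 189.19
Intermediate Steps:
w(b, U) = 2 + sqrt(U**2 + b**2) (w(b, U) = 2 + sqrt(b**2 + U**2) = 2 + sqrt(U**2 + b**2))
sqrt(33735 + (108 + 93)*w(t(-2), -2)) = sqrt(33735 + (108 + 93)*(2 + sqrt((-2)**2 + (4*(-2))**2))) = sqrt(33735 + 201*(2 + sqrt(4 + (-8)**2))) = sqrt(33735 + 201*(2 + sqrt(4 + 64))) = sqrt(33735 + 201*(2 + sqrt(68))) = sqrt(33735 + 201*(2 + 2*sqrt(17))) = sqrt(33735 + (402 + 402*sqrt(17))) = sqrt(34137 + 402*sqrt(17))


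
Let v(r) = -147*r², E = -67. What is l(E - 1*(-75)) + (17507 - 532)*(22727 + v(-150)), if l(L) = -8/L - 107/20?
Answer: -1115180433627/20 ≈ -5.5759e+10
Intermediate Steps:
l(L) = -107/20 - 8/L (l(L) = -8/L - 107*1/20 = -8/L - 107/20 = -107/20 - 8/L)
l(E - 1*(-75)) + (17507 - 532)*(22727 + v(-150)) = (-107/20 - 8/(-67 - 1*(-75))) + (17507 - 532)*(22727 - 147*(-150)²) = (-107/20 - 8/(-67 + 75)) + 16975*(22727 - 147*22500) = (-107/20 - 8/8) + 16975*(22727 - 3307500) = (-107/20 - 8*⅛) + 16975*(-3284773) = (-107/20 - 1) - 55759021675 = -127/20 - 55759021675 = -1115180433627/20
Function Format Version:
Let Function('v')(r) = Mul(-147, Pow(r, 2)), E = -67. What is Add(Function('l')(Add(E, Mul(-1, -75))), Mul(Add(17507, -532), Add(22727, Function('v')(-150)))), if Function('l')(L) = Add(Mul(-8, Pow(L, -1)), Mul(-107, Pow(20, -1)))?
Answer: Rational(-1115180433627, 20) ≈ -5.5759e+10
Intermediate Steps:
Function('l')(L) = Add(Rational(-107, 20), Mul(-8, Pow(L, -1))) (Function('l')(L) = Add(Mul(-8, Pow(L, -1)), Mul(-107, Rational(1, 20))) = Add(Mul(-8, Pow(L, -1)), Rational(-107, 20)) = Add(Rational(-107, 20), Mul(-8, Pow(L, -1))))
Add(Function('l')(Add(E, Mul(-1, -75))), Mul(Add(17507, -532), Add(22727, Function('v')(-150)))) = Add(Add(Rational(-107, 20), Mul(-8, Pow(Add(-67, Mul(-1, -75)), -1))), Mul(Add(17507, -532), Add(22727, Mul(-147, Pow(-150, 2))))) = Add(Add(Rational(-107, 20), Mul(-8, Pow(Add(-67, 75), -1))), Mul(16975, Add(22727, Mul(-147, 22500)))) = Add(Add(Rational(-107, 20), Mul(-8, Pow(8, -1))), Mul(16975, Add(22727, -3307500))) = Add(Add(Rational(-107, 20), Mul(-8, Rational(1, 8))), Mul(16975, -3284773)) = Add(Add(Rational(-107, 20), -1), -55759021675) = Add(Rational(-127, 20), -55759021675) = Rational(-1115180433627, 20)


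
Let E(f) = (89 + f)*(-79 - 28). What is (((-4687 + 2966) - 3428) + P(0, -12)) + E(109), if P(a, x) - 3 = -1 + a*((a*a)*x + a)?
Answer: -26333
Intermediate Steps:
E(f) = -9523 - 107*f (E(f) = (89 + f)*(-107) = -9523 - 107*f)
P(a, x) = 2 + a*(a + x*a²) (P(a, x) = 3 + (-1 + a*((a*a)*x + a)) = 3 + (-1 + a*(a²*x + a)) = 3 + (-1 + a*(x*a² + a)) = 3 + (-1 + a*(a + x*a²)) = 2 + a*(a + x*a²))
(((-4687 + 2966) - 3428) + P(0, -12)) + E(109) = (((-4687 + 2966) - 3428) + (2 + 0² - 12*0³)) + (-9523 - 107*109) = ((-1721 - 3428) + (2 + 0 - 12*0)) + (-9523 - 11663) = (-5149 + (2 + 0 + 0)) - 21186 = (-5149 + 2) - 21186 = -5147 - 21186 = -26333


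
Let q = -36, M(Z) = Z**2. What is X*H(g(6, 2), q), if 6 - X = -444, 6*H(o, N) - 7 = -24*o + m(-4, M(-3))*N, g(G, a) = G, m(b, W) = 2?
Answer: -15675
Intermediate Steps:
H(o, N) = 7/6 - 4*o + N/3 (H(o, N) = 7/6 + (-24*o + 2*N)/6 = 7/6 + (-4*o + N/3) = 7/6 - 4*o + N/3)
X = 450 (X = 6 - 1*(-444) = 6 + 444 = 450)
X*H(g(6, 2), q) = 450*(7/6 - 4*6 + (1/3)*(-36)) = 450*(7/6 - 24 - 12) = 450*(-209/6) = -15675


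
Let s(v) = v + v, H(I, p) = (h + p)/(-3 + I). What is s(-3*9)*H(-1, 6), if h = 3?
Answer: 243/2 ≈ 121.50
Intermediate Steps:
H(I, p) = (3 + p)/(-3 + I)
s(v) = 2*v
s(-3*9)*H(-1, 6) = (2*(-3*9))*((3 + 6)/(-3 - 1)) = (2*(-27))*(9/(-4)) = -(-27)*9/2 = -54*(-9/4) = 243/2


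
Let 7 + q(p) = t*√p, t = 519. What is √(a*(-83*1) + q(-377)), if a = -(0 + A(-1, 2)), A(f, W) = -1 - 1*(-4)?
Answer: √(242 + 519*I*√377) ≈ 71.84 + 70.136*I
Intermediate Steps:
A(f, W) = 3 (A(f, W) = -1 + 4 = 3)
a = -3 (a = -(0 + 3) = -1*3 = -3)
q(p) = -7 + 519*√p
√(a*(-83*1) + q(-377)) = √(-(-249) + (-7 + 519*√(-377))) = √(-3*(-83) + (-7 + 519*(I*√377))) = √(249 + (-7 + 519*I*√377)) = √(242 + 519*I*√377)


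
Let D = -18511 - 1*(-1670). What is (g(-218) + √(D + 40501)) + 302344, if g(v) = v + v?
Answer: 301908 + 26*√35 ≈ 3.0206e+5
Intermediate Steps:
g(v) = 2*v
D = -16841 (D = -18511 + 1670 = -16841)
(g(-218) + √(D + 40501)) + 302344 = (2*(-218) + √(-16841 + 40501)) + 302344 = (-436 + √23660) + 302344 = (-436 + 26*√35) + 302344 = 301908 + 26*√35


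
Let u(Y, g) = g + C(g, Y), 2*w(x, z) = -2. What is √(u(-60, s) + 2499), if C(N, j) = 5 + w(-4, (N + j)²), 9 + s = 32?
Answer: √2526 ≈ 50.259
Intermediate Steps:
w(x, z) = -1 (w(x, z) = (½)*(-2) = -1)
s = 23 (s = -9 + 32 = 23)
C(N, j) = 4 (C(N, j) = 5 - 1 = 4)
u(Y, g) = 4 + g (u(Y, g) = g + 4 = 4 + g)
√(u(-60, s) + 2499) = √((4 + 23) + 2499) = √(27 + 2499) = √2526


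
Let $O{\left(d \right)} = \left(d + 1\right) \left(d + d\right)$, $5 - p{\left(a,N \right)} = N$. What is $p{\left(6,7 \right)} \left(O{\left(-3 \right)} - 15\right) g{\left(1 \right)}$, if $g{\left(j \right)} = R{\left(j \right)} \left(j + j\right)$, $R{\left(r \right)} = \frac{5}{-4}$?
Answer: $-15$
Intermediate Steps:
$R{\left(r \right)} = - \frac{5}{4}$ ($R{\left(r \right)} = 5 \left(- \frac{1}{4}\right) = - \frac{5}{4}$)
$p{\left(a,N \right)} = 5 - N$
$O{\left(d \right)} = 2 d \left(1 + d\right)$ ($O{\left(d \right)} = \left(1 + d\right) 2 d = 2 d \left(1 + d\right)$)
$g{\left(j \right)} = - \frac{5 j}{2}$ ($g{\left(j \right)} = - \frac{5 \left(j + j\right)}{4} = - \frac{5 \cdot 2 j}{4} = - \frac{5 j}{2}$)
$p{\left(6,7 \right)} \left(O{\left(-3 \right)} - 15\right) g{\left(1 \right)} = \left(5 - 7\right) \left(2 \left(-3\right) \left(1 - 3\right) - 15\right) \left(\left(- \frac{5}{2}\right) 1\right) = \left(5 - 7\right) \left(2 \left(-3\right) \left(-2\right) - 15\right) \left(- \frac{5}{2}\right) = - 2 \left(12 - 15\right) \left(- \frac{5}{2}\right) = \left(-2\right) \left(-3\right) \left(- \frac{5}{2}\right) = 6 \left(- \frac{5}{2}\right) = -15$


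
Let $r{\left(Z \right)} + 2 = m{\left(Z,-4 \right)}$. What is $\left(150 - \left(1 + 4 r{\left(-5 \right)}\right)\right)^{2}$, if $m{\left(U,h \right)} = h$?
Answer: $29929$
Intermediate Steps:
$r{\left(Z \right)} = -6$ ($r{\left(Z \right)} = -2 - 4 = -6$)
$\left(150 - \left(1 + 4 r{\left(-5 \right)}\right)\right)^{2} = \left(150 - -23\right)^{2} = \left(150 + \left(24 - 1\right)\right)^{2} = \left(150 + 23\right)^{2} = 173^{2} = 29929$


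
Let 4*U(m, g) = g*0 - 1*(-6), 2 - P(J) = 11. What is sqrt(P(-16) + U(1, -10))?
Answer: I*sqrt(30)/2 ≈ 2.7386*I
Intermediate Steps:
P(J) = -9 (P(J) = 2 - 1*11 = 2 - 11 = -9)
U(m, g) = 3/2 (U(m, g) = (g*0 - 1*(-6))/4 = (0 + 6)/4 = (1/4)*6 = 3/2)
sqrt(P(-16) + U(1, -10)) = sqrt(-9 + 3/2) = sqrt(-15/2) = I*sqrt(30)/2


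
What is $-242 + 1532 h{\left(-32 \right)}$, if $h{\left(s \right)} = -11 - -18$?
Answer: $10482$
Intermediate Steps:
$h{\left(s \right)} = 7$ ($h{\left(s \right)} = -11 + 18 = 7$)
$-242 + 1532 h{\left(-32 \right)} = -242 + 1532 \cdot 7 = -242 + 10724 = 10482$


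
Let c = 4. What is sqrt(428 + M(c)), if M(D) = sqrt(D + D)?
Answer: sqrt(428 + 2*sqrt(2)) ≈ 20.756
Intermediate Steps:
M(D) = sqrt(2)*sqrt(D) (M(D) = sqrt(2*D) = sqrt(2)*sqrt(D))
sqrt(428 + M(c)) = sqrt(428 + sqrt(2)*sqrt(4)) = sqrt(428 + sqrt(2)*2) = sqrt(428 + 2*sqrt(2))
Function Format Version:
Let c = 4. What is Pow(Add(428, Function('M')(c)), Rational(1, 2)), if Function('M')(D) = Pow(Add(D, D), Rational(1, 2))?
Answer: Pow(Add(428, Mul(2, Pow(2, Rational(1, 2)))), Rational(1, 2)) ≈ 20.756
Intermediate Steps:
Function('M')(D) = Mul(Pow(2, Rational(1, 2)), Pow(D, Rational(1, 2))) (Function('M')(D) = Pow(Mul(2, D), Rational(1, 2)) = Mul(Pow(2, Rational(1, 2)), Pow(D, Rational(1, 2))))
Pow(Add(428, Function('M')(c)), Rational(1, 2)) = Pow(Add(428, Mul(Pow(2, Rational(1, 2)), Pow(4, Rational(1, 2)))), Rational(1, 2)) = Pow(Add(428, Mul(Pow(2, Rational(1, 2)), 2)), Rational(1, 2)) = Pow(Add(428, Mul(2, Pow(2, Rational(1, 2)))), Rational(1, 2))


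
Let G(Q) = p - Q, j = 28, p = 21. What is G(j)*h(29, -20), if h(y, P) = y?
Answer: -203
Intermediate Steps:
G(Q) = 21 - Q
G(j)*h(29, -20) = (21 - 1*28)*29 = (21 - 28)*29 = -7*29 = -203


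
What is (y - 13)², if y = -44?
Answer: 3249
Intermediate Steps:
(y - 13)² = (-44 - 13)² = (-57)² = 3249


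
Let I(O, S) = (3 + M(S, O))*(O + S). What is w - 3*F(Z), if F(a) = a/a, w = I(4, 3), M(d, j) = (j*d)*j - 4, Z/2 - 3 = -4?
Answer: 326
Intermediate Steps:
Z = -2 (Z = 6 + 2*(-4) = 6 - 8 = -2)
M(d, j) = -4 + d*j² (M(d, j) = (d*j)*j - 4 = d*j² - 4 = -4 + d*j²)
I(O, S) = (-1 + S*O²)*(O + S) (I(O, S) = (3 + (-4 + S*O²))*(O + S) = (-1 + S*O²)*(O + S))
w = 329 (w = -1*4 - 1*3 + 3*4³ + 4²*3² = -4 - 3 + 3*64 + 16*9 = -4 - 3 + 192 + 144 = 329)
F(a) = 1
w - 3*F(Z) = 329 - 3*1 = 329 - 3 = 326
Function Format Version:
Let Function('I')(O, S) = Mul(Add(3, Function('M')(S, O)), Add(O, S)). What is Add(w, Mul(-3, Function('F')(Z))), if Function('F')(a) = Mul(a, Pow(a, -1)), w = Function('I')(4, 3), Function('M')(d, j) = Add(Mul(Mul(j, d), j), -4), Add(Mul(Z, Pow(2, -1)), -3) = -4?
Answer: 326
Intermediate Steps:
Z = -2 (Z = Add(6, Mul(2, -4)) = Add(6, -8) = -2)
Function('M')(d, j) = Add(-4, Mul(d, Pow(j, 2))) (Function('M')(d, j) = Add(Mul(Mul(d, j), j), -4) = Add(Mul(d, Pow(j, 2)), -4) = Add(-4, Mul(d, Pow(j, 2))))
Function('I')(O, S) = Mul(Add(-1, Mul(S, Pow(O, 2))), Add(O, S)) (Function('I')(O, S) = Mul(Add(3, Add(-4, Mul(S, Pow(O, 2)))), Add(O, S)) = Mul(Add(-1, Mul(S, Pow(O, 2))), Add(O, S)))
w = 329 (w = Add(Mul(-1, 4), Mul(-1, 3), Mul(3, Pow(4, 3)), Mul(Pow(4, 2), Pow(3, 2))) = Add(-4, -3, Mul(3, 64), Mul(16, 9)) = Add(-4, -3, 192, 144) = 329)
Function('F')(a) = 1
Add(w, Mul(-3, Function('F')(Z))) = Add(329, Mul(-3, 1)) = Add(329, -3) = 326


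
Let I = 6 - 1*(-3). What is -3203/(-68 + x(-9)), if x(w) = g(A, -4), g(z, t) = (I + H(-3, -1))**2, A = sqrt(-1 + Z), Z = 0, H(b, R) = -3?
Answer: 3203/32 ≈ 100.09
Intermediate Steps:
I = 9 (I = 6 + 3 = 9)
A = I (A = sqrt(-1 + 0) = sqrt(-1) = I ≈ 1.0*I)
g(z, t) = 36 (g(z, t) = (9 - 3)**2 = 6**2 = 36)
x(w) = 36
-3203/(-68 + x(-9)) = -3203/(-68 + 36) = -3203/(-32) = -3203*(-1/32) = 3203/32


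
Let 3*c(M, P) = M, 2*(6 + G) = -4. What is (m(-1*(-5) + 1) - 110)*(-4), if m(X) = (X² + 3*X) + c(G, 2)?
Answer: 704/3 ≈ 234.67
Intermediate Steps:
G = -8 (G = -6 + (½)*(-4) = -6 - 2 = -8)
c(M, P) = M/3
m(X) = -8/3 + X² + 3*X (m(X) = (X² + 3*X) + (⅓)*(-8) = (X² + 3*X) - 8/3 = -8/3 + X² + 3*X)
(m(-1*(-5) + 1) - 110)*(-4) = ((-8/3 + (-1*(-5) + 1)² + 3*(-1*(-5) + 1)) - 110)*(-4) = ((-8/3 + (5 + 1)² + 3*(5 + 1)) - 110)*(-4) = ((-8/3 + 6² + 3*6) - 110)*(-4) = ((-8/3 + 36 + 18) - 110)*(-4) = (154/3 - 110)*(-4) = -176/3*(-4) = 704/3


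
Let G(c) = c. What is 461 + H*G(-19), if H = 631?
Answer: -11528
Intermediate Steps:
461 + H*G(-19) = 461 + 631*(-19) = 461 - 11989 = -11528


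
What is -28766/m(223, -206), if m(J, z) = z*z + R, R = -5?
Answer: -28766/42431 ≈ -0.67795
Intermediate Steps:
m(J, z) = -5 + z**2 (m(J, z) = z*z - 5 = z**2 - 5 = -5 + z**2)
-28766/m(223, -206) = -28766/(-5 + (-206)**2) = -28766/(-5 + 42436) = -28766/42431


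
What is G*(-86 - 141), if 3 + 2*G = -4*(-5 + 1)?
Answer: -2951/2 ≈ -1475.5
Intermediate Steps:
G = 13/2 (G = -3/2 + (-4*(-5 + 1))/2 = -3/2 + (-4*(-4))/2 = -3/2 + (½)*16 = -3/2 + 8 = 13/2 ≈ 6.5000)
G*(-86 - 141) = 13*(-86 - 141)/2 = (13/2)*(-227) = -2951/2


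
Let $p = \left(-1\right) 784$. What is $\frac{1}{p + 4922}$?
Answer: $\frac{1}{4138} \approx 0.00024166$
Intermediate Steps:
$p = -784$
$\frac{1}{p + 4922} = \frac{1}{-784 + 4922} = \frac{1}{4138}$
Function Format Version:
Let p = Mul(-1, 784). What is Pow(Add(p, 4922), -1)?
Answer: Rational(1, 4138) ≈ 0.00024166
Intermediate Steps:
p = -784
Pow(Add(p, 4922), -1) = Pow(Add(-784, 4922), -1) = Pow(4138, -1) = Rational(1, 4138)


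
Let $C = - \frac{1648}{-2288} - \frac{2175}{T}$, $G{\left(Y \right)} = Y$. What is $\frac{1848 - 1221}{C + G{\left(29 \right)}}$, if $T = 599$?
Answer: $\frac{53706939}{2234725} \approx 24.033$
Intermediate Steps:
$C = - \frac{249328}{85657}$ ($C = - \frac{1648}{-2288} - \frac{2175}{599} = \left(-1648\right) \left(- \frac{1}{2288}\right) - \frac{2175}{599} = \frac{103}{143} - \frac{2175}{599} = - \frac{249328}{85657} \approx -2.9108$)
$\frac{1848 - 1221}{C + G{\left(29 \right)}} = \frac{1848 - 1221}{- \frac{249328}{85657} + 29} = \frac{627}{\frac{2234725}{85657}} = 627 \cdot \frac{85657}{2234725} = \frac{53706939}{2234725}$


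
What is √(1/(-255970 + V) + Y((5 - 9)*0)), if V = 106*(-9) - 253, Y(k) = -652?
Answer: 3*I*√4791476259965/257177 ≈ 25.534*I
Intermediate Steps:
V = -1207 (V = -954 - 253 = -1207)
√(1/(-255970 + V) + Y((5 - 9)*0)) = √(1/(-255970 - 1207) - 652) = √(1/(-257177) - 652) = √(-1/257177 - 652) = √(-167679405/257177) = 3*I*√4791476259965/257177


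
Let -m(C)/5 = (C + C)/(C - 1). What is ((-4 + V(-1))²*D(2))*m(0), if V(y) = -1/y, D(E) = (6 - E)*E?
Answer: 0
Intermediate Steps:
m(C) = -10*C/(-1 + C) (m(C) = -5*(C + C)/(C - 1) = -5*2*C/(-1 + C) = -10*C/(-1 + C))
D(E) = E*(6 - E)
((-4 + V(-1))²*D(2))*m(0) = ((-4 - 1/(-1))²*(2*(6 - 1*2)))*(-10*0/(-1 + 0)) = ((-4 - 1*(-1))²*(2*(6 - 2)))*(-10*0/(-1)) = ((-4 + 1)²*(2*4))*(-10*0*(-1)) = ((-3)²*8)*0 = (9*8)*0 = 72*0 = 0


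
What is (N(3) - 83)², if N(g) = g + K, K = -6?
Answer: 7396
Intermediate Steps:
N(g) = -6 + g (N(g) = g - 6 = -6 + g)
(N(3) - 83)² = ((-6 + 3) - 83)² = (-3 - 83)² = (-86)² = 7396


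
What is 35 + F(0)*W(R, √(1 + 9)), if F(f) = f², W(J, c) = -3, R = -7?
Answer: 35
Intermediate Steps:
35 + F(0)*W(R, √(1 + 9)) = 35 + 0²*(-3) = 35 + 0*(-3) = 35 + 0 = 35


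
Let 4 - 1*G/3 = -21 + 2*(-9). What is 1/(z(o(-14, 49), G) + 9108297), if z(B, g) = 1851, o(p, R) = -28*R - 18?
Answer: 1/9110148 ≈ 1.0977e-7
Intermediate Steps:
o(p, R) = -18 - 28*R
G = 129 (G = 12 - 3*(-21 + 2*(-9)) = 12 - 3*(-21 - 18) = 12 - 3*(-39) = 12 + 117 = 129)
1/(z(o(-14, 49), G) + 9108297) = 1/(1851 + 9108297) = 1/9110148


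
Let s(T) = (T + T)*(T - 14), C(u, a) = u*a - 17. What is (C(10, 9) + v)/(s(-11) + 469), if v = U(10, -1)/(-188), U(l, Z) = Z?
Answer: 13725/191572 ≈ 0.071644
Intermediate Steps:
C(u, a) = -17 + a*u (C(u, a) = a*u - 17 = -17 + a*u)
s(T) = 2*T*(-14 + T) (s(T) = (2*T)*(-14 + T) = 2*T*(-14 + T))
v = 1/188 (v = -1/(-188) = -1*(-1/188) = 1/188 ≈ 0.0053191)
(C(10, 9) + v)/(s(-11) + 469) = ((-17 + 9*10) + 1/188)/(2*(-11)*(-14 - 11) + 469) = ((-17 + 90) + 1/188)/(2*(-11)*(-25) + 469) = (73 + 1/188)/(550 + 469) = (13725/188)/1019 = (13725/188)*(1/1019) = 13725/191572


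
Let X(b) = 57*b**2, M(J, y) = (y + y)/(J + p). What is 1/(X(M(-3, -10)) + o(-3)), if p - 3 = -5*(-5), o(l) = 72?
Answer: 25/2712 ≈ 0.0092183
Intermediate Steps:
p = 28 (p = 3 - 5*(-5) = 3 + 25 = 28)
M(J, y) = 2*y/(28 + J) (M(J, y) = (y + y)/(J + 28) = (2*y)/(28 + J) = 2*y/(28 + J))
1/(X(M(-3, -10)) + o(-3)) = 1/(57*(2*(-10)/(28 - 3))**2 + 72) = 1/(57*(2*(-10)/25)**2 + 72) = 1/(57*(2*(-10)*(1/25))**2 + 72) = 1/(57*(-4/5)**2 + 72) = 1/(57*(16/25) + 72) = 1/(912/25 + 72) = 1/(2712/25) = 25/2712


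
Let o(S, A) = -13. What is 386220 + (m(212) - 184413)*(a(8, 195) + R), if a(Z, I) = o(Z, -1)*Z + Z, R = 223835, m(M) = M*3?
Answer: -41117695983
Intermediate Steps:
m(M) = 3*M
a(Z, I) = -12*Z (a(Z, I) = -13*Z + Z = -12*Z)
386220 + (m(212) - 184413)*(a(8, 195) + R) = 386220 + (3*212 - 184413)*(-12*8 + 223835) = 386220 + (636 - 184413)*(-96 + 223835) = 386220 - 183777*223739 = 386220 - 41118082203 = -41117695983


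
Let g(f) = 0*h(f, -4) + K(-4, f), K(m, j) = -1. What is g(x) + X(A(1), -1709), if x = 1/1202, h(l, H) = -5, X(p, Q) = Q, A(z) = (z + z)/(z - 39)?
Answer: -1710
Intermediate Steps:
A(z) = 2*z/(-39 + z) (A(z) = (2*z)/(-39 + z) = 2*z/(-39 + z))
x = 1/1202 ≈ 0.00083195
g(f) = -1 (g(f) = 0*(-5) - 1 = 0 - 1 = -1)
g(x) + X(A(1), -1709) = -1 - 1709 = -1710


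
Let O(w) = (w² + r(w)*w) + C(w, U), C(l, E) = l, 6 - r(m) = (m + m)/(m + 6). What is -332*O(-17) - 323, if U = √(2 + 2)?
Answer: -816289/11 ≈ -74208.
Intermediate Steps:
U = 2 (U = √4 = 2)
r(m) = 6 - 2*m/(6 + m) (r(m) = 6 - (m + m)/(m + 6) = 6 - 2*m/(6 + m))
O(w) = w + w² + 4*w*(9 + w)/(6 + w) (O(w) = (w² + (4*(9 + w)/(6 + w))*w) + w = (w² + 4*w*(9 + w)/(6 + w)) + w = w + w² + 4*w*(9 + w)/(6 + w))
-332*O(-17) - 323 = -(-5644)*(42 + (-17)² + 11*(-17))/(6 - 17) - 323 = -(-5644)*(42 + 289 - 187)/(-11) - 323 = -(-5644)*(-1)*144/11 - 323 = -332*2448/11 - 323 = -812736/11 - 323 = -816289/11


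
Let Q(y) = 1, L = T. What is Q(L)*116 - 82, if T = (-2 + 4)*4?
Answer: 34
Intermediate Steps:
T = 8 (T = 2*4 = 8)
L = 8
Q(L)*116 - 82 = 1*116 - 82 = 116 - 82 = 34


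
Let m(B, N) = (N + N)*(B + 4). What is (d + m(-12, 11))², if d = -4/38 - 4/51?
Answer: 29146001284/938961 ≈ 31041.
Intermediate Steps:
m(B, N) = 2*N*(4 + B) (m(B, N) = (2*N)*(4 + B) = 2*N*(4 + B))
d = -178/969 (d = -4*1/38 - 4*1/51 = -2/19 - 4/51 = -178/969 ≈ -0.18369)
(d + m(-12, 11))² = (-178/969 + 2*11*(4 - 12))² = (-178/969 + 2*11*(-8))² = (-178/969 - 176)² = (-170722/969)² = 29146001284/938961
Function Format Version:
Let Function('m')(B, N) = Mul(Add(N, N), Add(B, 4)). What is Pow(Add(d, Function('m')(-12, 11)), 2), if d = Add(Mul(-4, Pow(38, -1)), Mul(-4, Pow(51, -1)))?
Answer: Rational(29146001284, 938961) ≈ 31041.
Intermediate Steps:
Function('m')(B, N) = Mul(2, N, Add(4, B)) (Function('m')(B, N) = Mul(Mul(2, N), Add(4, B)) = Mul(2, N, Add(4, B)))
d = Rational(-178, 969) (d = Add(Mul(-4, Rational(1, 38)), Mul(-4, Rational(1, 51))) = Add(Rational(-2, 19), Rational(-4, 51)) = Rational(-178, 969) ≈ -0.18369)
Pow(Add(d, Function('m')(-12, 11)), 2) = Pow(Add(Rational(-178, 969), Mul(2, 11, Add(4, -12))), 2) = Pow(Add(Rational(-178, 969), Mul(2, 11, -8)), 2) = Pow(Add(Rational(-178, 969), -176), 2) = Pow(Rational(-170722, 969), 2) = Rational(29146001284, 938961)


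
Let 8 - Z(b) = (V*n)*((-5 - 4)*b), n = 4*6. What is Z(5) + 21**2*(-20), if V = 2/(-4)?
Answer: -9352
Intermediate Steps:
n = 24
V = -1/2 (V = 2*(-1/4) = -1/2 ≈ -0.50000)
Z(b) = 8 - 108*b (Z(b) = 8 - (-1/2*24)*(-5 - 4)*b = 8 - (-12)*(-9*b) = 8 - 108*b)
Z(5) + 21**2*(-20) = (8 - 108*5) + 21**2*(-20) = (8 - 540) + 441*(-20) = -532 - 8820 = -9352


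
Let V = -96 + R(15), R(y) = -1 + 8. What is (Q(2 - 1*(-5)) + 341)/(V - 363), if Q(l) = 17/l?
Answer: -601/791 ≈ -0.75980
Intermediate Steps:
R(y) = 7
V = -89 (V = -96 + 7 = -89)
(Q(2 - 1*(-5)) + 341)/(V - 363) = (17/(2 - 1*(-5)) + 341)/(-89 - 363) = (17/(2 + 5) + 341)/(-452) = (17/7 + 341)*(-1/452) = (2404/7)*(-1/452) = -601/791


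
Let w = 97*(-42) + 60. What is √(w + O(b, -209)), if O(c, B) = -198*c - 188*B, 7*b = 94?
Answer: √1598338/7 ≈ 180.61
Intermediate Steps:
b = 94/7 (b = (⅐)*94 = 94/7 ≈ 13.429)
w = -4014 (w = -4074 + 60 = -4014)
√(w + O(b, -209)) = √(-4014 + (-198*94/7 - 188*(-209))) = √(-4014 + (-18612/7 + 39292)) = √(-4014 + 256432/7) = √(228334/7) = √1598338/7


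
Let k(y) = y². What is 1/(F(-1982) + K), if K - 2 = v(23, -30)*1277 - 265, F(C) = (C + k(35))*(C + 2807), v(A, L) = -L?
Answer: -1/586478 ≈ -1.7051e-6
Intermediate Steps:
F(C) = (1225 + C)*(2807 + C) (F(C) = (C + 35²)*(C + 2807) = (C + 1225)*(2807 + C) = (1225 + C)*(2807 + C))
K = 38047 (K = 2 + (-1*(-30)*1277 - 265) = 2 + (30*1277 - 265) = 2 + (38310 - 265) = 2 + 38045 = 38047)
1/(F(-1982) + K) = 1/((3438575 + (-1982)² + 4032*(-1982)) + 38047) = 1/((3438575 + 3928324 - 7991424) + 38047) = 1/(-624525 + 38047) = 1/(-586478) = -1/586478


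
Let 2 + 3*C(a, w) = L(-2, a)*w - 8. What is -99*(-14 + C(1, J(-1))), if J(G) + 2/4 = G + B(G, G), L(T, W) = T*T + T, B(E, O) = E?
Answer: 1881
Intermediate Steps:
L(T, W) = T + T² (L(T, W) = T² + T = T + T²)
J(G) = -½ + 2*G (J(G) = -½ + (G + G) = -½ + 2*G)
C(a, w) = -10/3 + 2*w/3 (C(a, w) = -⅔ + ((-2*(1 - 2))*w - 8)/3 = -⅔ + ((-2*(-1))*w - 8)/3 = -⅔ + (2*w - 8)/3 = -⅔ + (-8 + 2*w)/3 = -⅔ + (-8/3 + 2*w/3) = -10/3 + 2*w/3)
-99*(-14 + C(1, J(-1))) = -99*(-14 + (-10/3 + 2*(-½ + 2*(-1))/3)) = -99*(-14 + (-10/3 + 2*(-½ - 2)/3)) = -99*(-14 + (-10/3 + (⅔)*(-5/2))) = -99*(-14 + (-10/3 - 5/3)) = -99*(-14 - 5) = -99*(-19) = 1881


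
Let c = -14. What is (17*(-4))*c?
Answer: 952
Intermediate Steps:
(17*(-4))*c = (17*(-4))*(-14) = -68*(-14) = 952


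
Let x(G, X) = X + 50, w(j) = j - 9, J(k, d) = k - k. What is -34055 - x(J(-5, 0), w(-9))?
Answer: -34087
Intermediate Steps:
J(k, d) = 0
w(j) = -9 + j
x(G, X) = 50 + X
-34055 - x(J(-5, 0), w(-9)) = -34055 - (50 + (-9 - 9)) = -34055 - (50 - 18) = -34055 - 1*32 = -34055 - 32 = -34087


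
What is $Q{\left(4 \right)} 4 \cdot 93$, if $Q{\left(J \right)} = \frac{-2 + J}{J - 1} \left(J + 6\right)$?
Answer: $2480$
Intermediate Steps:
$Q{\left(J \right)} = \frac{\left(-2 + J\right) \left(6 + J\right)}{-1 + J}$ ($Q{\left(J \right)} = \frac{-2 + J}{-1 + J} \left(6 + J\right) = \frac{\left(-2 + J\right) \left(6 + J\right)}{-1 + J}$)
$Q{\left(4 \right)} 4 \cdot 93 = \frac{-12 + 4^{2} + 4 \cdot 4}{-1 + 4} \cdot 4 \cdot 93 = \frac{-12 + 16 + 16}{3} \cdot 4 \cdot 93 = \frac{1}{3} \cdot 20 \cdot 4 \cdot 93 = \frac{20}{3} \cdot 4 \cdot 93 = \frac{80}{3} \cdot 93 = 2480$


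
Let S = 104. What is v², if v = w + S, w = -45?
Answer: 3481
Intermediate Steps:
v = 59 (v = -45 + 104 = 59)
v² = 59² = 3481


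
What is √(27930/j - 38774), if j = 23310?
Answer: I*√477719691/111 ≈ 196.91*I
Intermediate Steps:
√(27930/j - 38774) = √(27930/23310 - 38774) = √(27930*(1/23310) - 38774) = √(133/111 - 38774) = √(-4303781/111) = I*√477719691/111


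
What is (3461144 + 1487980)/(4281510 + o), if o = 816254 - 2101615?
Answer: 4949124/2996149 ≈ 1.6518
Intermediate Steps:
o = -1285361
(3461144 + 1487980)/(4281510 + o) = (3461144 + 1487980)/(4281510 - 1285361) = 4949124/2996149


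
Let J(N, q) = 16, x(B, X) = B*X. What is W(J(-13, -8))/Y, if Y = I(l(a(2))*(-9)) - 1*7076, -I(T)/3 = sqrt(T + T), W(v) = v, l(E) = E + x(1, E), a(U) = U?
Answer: -14152/6258803 + 36*I*sqrt(2)/6258803 ≈ -0.0022611 + 8.1344e-6*I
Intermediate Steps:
l(E) = 2*E (l(E) = E + 1*E = E + E = 2*E)
I(T) = -3*sqrt(2)*sqrt(T) (I(T) = -3*sqrt(T + T) = -3*sqrt(2)*sqrt(T))
Y = -7076 - 18*I*sqrt(2) (Y = -3*sqrt(2)*sqrt((2*2)*(-9)) - 1*7076 = -3*sqrt(2)*sqrt(4*(-9)) - 7076 = -3*sqrt(2)*sqrt(-36) - 7076 = -3*sqrt(2)*6*I - 7076 = -18*I*sqrt(2) - 7076 = -7076 - 18*I*sqrt(2) ≈ -7076.0 - 25.456*I)
W(J(-13, -8))/Y = 16/(-7076 - 18*I*sqrt(2))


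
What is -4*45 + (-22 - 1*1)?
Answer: -203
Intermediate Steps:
-4*45 + (-22 - 1*1) = -180 + (-22 - 1) = -180 - 23 = -203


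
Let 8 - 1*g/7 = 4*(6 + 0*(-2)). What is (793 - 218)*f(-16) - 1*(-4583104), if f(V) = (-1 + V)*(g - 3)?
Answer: 5707229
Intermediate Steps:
g = -112 (g = 56 - 28*(6 + 0*(-2)) = 56 - 28*(6 + 0) = 56 - 28*6 = 56 - 7*24 = 56 - 168 = -112)
f(V) = 115 - 115*V (f(V) = (-1 + V)*(-112 - 3) = (-1 + V)*(-115) = 115 - 115*V)
(793 - 218)*f(-16) - 1*(-4583104) = (793 - 218)*(115 - 115*(-16)) - 1*(-4583104) = 575*(115 + 1840) + 4583104 = 575*1955 + 4583104 = 1124125 + 4583104 = 5707229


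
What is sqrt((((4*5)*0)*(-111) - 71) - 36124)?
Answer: I*sqrt(36195) ≈ 190.25*I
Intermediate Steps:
sqrt((((4*5)*0)*(-111) - 71) - 36124) = sqrt(((20*0)*(-111) - 71) - 36124) = sqrt((0*(-111) - 71) - 36124) = sqrt((0 - 71) - 36124) = sqrt(-71 - 36124) = sqrt(-36195) = I*sqrt(36195)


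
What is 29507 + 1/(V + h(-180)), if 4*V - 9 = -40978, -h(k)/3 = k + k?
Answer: 1081402039/36649 ≈ 29507.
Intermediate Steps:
h(k) = -6*k (h(k) = -3*(k + k) = -6*k)
V = -40969/4 (V = 9/4 + (1/4)*(-40978) = 9/4 - 20489/2 = -40969/4 ≈ -10242.)
29507 + 1/(V + h(-180)) = 29507 + 1/(-40969/4 - 6*(-180)) = 29507 + 1/(-40969/4 + 1080) = 29507 + 1/(-36649/4) = 29507 - 4/36649 = 1081402039/36649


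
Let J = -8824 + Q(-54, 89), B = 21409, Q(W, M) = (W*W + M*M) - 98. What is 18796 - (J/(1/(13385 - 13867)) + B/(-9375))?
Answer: 8829640159/9375 ≈ 9.4183e+5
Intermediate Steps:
Q(W, M) = -98 + M² + W² (Q(W, M) = (W² + M²) - 98 = (M² + W²) - 98 = -98 + M² + W²)
J = 1915 (J = -8824 + (-98 + 89² + (-54)²) = -8824 + (-98 + 7921 + 2916) = -8824 + 10739 = 1915)
18796 - (J/(1/(13385 - 13867)) + B/(-9375)) = 18796 - (1915/(1/(13385 - 13867)) + 21409/(-9375)) = 18796 - (1915/(1/(-482)) + 21409*(-1/9375)) = 18796 - (1915/(-1/482) - 21409/9375) = 18796 - (1915*(-482) - 21409/9375) = 18796 - (-923030 - 21409/9375) = 18796 - 1*(-8653427659/9375) = 18796 + 8653427659/9375 = 8829640159/9375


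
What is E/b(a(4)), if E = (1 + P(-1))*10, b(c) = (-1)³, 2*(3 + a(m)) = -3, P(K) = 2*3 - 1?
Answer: -60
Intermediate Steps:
P(K) = 5 (P(K) = 6 - 1 = 5)
a(m) = -9/2 (a(m) = -3 + (½)*(-3) = -3 - 3/2 = -9/2)
b(c) = -1
E = 60 (E = (1 + 5)*10 = 6*10 = 60)
E/b(a(4)) = 60/(-1) = 60*(-1) = -60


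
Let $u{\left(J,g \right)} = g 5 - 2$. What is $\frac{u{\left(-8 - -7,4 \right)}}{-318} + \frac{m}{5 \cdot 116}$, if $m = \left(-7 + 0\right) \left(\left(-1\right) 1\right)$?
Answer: $- \frac{1369}{30740} \approx -0.044535$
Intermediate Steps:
$u{\left(J,g \right)} = -2 + 5 g$ ($u{\left(J,g \right)} = 5 g - 2 = -2 + 5 g$)
$m = 7$ ($m = \left(-7\right) \left(-1\right) = 7$)
$\frac{u{\left(-8 - -7,4 \right)}}{-318} + \frac{m}{5 \cdot 116} = \frac{-2 + 5 \cdot 4}{-318} + \frac{7}{5 \cdot 116} = \left(-2 + 20\right) \left(- \frac{1}{318}\right) + \frac{7}{580} = 18 \left(- \frac{1}{318}\right) + 7 \cdot \frac{1}{580} = - \frac{3}{53} + \frac{7}{580} = - \frac{1369}{30740}$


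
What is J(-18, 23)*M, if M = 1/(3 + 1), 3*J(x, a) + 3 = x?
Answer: -7/4 ≈ -1.7500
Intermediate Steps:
J(x, a) = -1 + x/3
M = ¼ (M = 1/4 = ¼ ≈ 0.25000)
J(-18, 23)*M = (-1 + (⅓)*(-18))*(¼) = (-1 - 6)*(¼) = -7*¼ = -7/4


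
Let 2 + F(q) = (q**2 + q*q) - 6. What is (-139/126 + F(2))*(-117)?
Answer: 1807/14 ≈ 129.07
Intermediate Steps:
F(q) = -8 + 2*q**2 (F(q) = -2 + ((q**2 + q*q) - 6) = -2 + ((q**2 + q**2) - 6) = -2 + (2*q**2 - 6) = -2 + (-6 + 2*q**2) = -8 + 2*q**2)
(-139/126 + F(2))*(-117) = (-139/126 + (-8 + 2*2**2))*(-117) = (-139*1/126 + (-8 + 2*4))*(-117) = (-139/126 + (-8 + 8))*(-117) = (-139/126 + 0)*(-117) = -139/126*(-117) = 1807/14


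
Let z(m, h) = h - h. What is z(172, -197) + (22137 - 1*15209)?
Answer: 6928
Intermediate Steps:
z(m, h) = 0
z(172, -197) + (22137 - 1*15209) = 0 + (22137 - 1*15209) = 0 + (22137 - 15209) = 0 + 6928 = 6928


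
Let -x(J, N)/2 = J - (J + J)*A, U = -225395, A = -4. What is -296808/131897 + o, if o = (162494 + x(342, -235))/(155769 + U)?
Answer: -20643033497/4591730261 ≈ -4.4957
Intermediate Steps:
x(J, N) = -18*J (x(J, N) = -2*(J - (J + J)*(-4)) = -2*(J - 2*J*(-4)) = -2*(J - (-8)*J) = -2*(J + 8*J) = -18*J)
o = -78169/34813 (o = (162494 - 18*342)/(155769 - 225395) = (162494 - 6156)/(-69626) = 156338*(-1/69626) = -78169/34813 ≈ -2.2454)
-296808/131897 + o = -296808/131897 - 78169/34813 = -20643033497/4591730261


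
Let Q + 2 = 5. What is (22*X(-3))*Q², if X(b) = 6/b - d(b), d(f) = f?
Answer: 198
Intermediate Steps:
Q = 3 (Q = -2 + 5 = 3)
X(b) = -b + 6/b (X(b) = 6/b - b = -b + 6/b)
(22*X(-3))*Q² = (22*(-1*(-3) + 6/(-3)))*3² = (22*(3 + 6*(-⅓)))*9 = (22*(3 - 2))*9 = (22*1)*9 = 22*9 = 198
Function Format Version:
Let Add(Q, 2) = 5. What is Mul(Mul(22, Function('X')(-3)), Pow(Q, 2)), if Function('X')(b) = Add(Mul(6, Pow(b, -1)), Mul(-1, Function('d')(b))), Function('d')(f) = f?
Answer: 198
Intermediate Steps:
Q = 3 (Q = Add(-2, 5) = 3)
Function('X')(b) = Add(Mul(-1, b), Mul(6, Pow(b, -1))) (Function('X')(b) = Add(Mul(6, Pow(b, -1)), Mul(-1, b)) = Add(Mul(-1, b), Mul(6, Pow(b, -1))))
Mul(Mul(22, Function('X')(-3)), Pow(Q, 2)) = Mul(Mul(22, Add(Mul(-1, -3), Mul(6, Pow(-3, -1)))), Pow(3, 2)) = Mul(Mul(22, Add(3, Mul(6, Rational(-1, 3)))), 9) = Mul(Mul(22, Add(3, -2)), 9) = Mul(Mul(22, 1), 9) = Mul(22, 9) = 198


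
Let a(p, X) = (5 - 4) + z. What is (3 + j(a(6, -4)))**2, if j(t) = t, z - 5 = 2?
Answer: 121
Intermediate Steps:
z = 7 (z = 5 + 2 = 7)
a(p, X) = 8 (a(p, X) = (5 - 4) + 7 = 1 + 7 = 8)
(3 + j(a(6, -4)))**2 = (3 + 8)**2 = 11**2 = 121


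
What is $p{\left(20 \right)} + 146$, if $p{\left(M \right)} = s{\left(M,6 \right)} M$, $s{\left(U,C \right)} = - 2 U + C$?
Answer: $-534$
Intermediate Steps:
$s{\left(U,C \right)} = C - 2 U$
$p{\left(M \right)} = M \left(6 - 2 M\right)$ ($p{\left(M \right)} = \left(6 - 2 M\right) M = M \left(6 - 2 M\right)$)
$p{\left(20 \right)} + 146 = 2 \cdot 20 \left(3 - 20\right) + 146 = 2 \cdot 20 \left(-17\right) + 146 = -680 + 146 = -534$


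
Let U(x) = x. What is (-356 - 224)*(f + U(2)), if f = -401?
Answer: 231420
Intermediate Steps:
(-356 - 224)*(f + U(2)) = (-356 - 224)*(-401 + 2) = -580*(-399) = 231420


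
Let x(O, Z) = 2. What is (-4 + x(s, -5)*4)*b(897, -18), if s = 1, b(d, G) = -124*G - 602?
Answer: 6520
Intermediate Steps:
b(d, G) = -602 - 124*G
(-4 + x(s, -5)*4)*b(897, -18) = (-4 + 2*4)*(-602 - 124*(-18)) = (-4 + 8)*(-602 + 2232) = 4*1630 = 6520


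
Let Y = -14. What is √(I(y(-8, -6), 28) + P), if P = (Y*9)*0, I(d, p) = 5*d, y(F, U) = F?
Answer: 2*I*√10 ≈ 6.3246*I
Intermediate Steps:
P = 0 (P = -14*9*0 = -126*0 = 0)
√(I(y(-8, -6), 28) + P) = √(5*(-8) + 0) = √(-40 + 0) = √(-40) = 2*I*√10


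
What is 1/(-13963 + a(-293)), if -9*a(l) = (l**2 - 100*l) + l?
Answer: -9/240523 ≈ -3.7418e-5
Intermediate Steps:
a(l) = 11*l - l**2/9 (a(l) = -((l**2 - 100*l) + l)/9 = -(l**2 - 99*l)/9 = 11*l - l**2/9)
1/(-13963 + a(-293)) = 1/(-13963 + (1/9)*(-293)*(99 - 1*(-293))) = 1/(-13963 + (1/9)*(-293)*(99 + 293)) = 1/(-13963 + (1/9)*(-293)*392) = 1/(-13963 - 114856/9) = 1/(-240523/9) = -9/240523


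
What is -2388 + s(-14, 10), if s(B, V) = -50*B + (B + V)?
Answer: -1692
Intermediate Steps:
s(B, V) = V - 49*B
-2388 + s(-14, 10) = -2388 + (10 - 49*(-14)) = -2388 + (10 + 686) = -2388 + 696 = -1692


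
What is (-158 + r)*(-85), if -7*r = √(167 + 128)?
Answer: 13430 + 85*√295/7 ≈ 13639.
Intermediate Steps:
r = -√295/7 (r = -√(167 + 128)/7 = -√295/7 ≈ -2.4537)
(-158 + r)*(-85) = (-158 - √295/7)*(-85) = 13430 + 85*√295/7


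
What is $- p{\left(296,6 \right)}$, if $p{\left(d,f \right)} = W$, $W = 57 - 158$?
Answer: $101$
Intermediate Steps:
$W = -101$
$p{\left(d,f \right)} = -101$
$- p{\left(296,6 \right)} = \left(-1\right) \left(-101\right) = 101$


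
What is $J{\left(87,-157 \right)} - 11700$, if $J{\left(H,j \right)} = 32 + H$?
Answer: $-11581$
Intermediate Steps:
$J{\left(87,-157 \right)} - 11700 = \left(32 + 87\right) - 11700 = 119 - 11700 = -11581$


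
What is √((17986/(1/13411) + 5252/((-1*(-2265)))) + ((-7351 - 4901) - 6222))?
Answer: 8*√19333876100070/2265 ≈ 15530.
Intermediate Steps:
√((17986/(1/13411) + 5252/((-1*(-2265)))) + ((-7351 - 4901) - 6222)) = √((17986/(1/13411) + 5252/2265) + (-12252 - 6222)) = √((17986*13411 + 5252*(1/2265)) - 18474) = √((241210246 + 5252/2265) - 18474) = √(546341212442/2265 - 18474) = √(546299368832/2265) = 8*√19333876100070/2265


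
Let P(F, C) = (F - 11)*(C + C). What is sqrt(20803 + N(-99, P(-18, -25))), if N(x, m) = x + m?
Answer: sqrt(22154) ≈ 148.84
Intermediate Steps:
P(F, C) = 2*C*(-11 + F) (P(F, C) = (-11 + F)*(2*C) = 2*C*(-11 + F))
N(x, m) = m + x
sqrt(20803 + N(-99, P(-18, -25))) = sqrt(20803 + (2*(-25)*(-11 - 18) - 99)) = sqrt(20803 + (2*(-25)*(-29) - 99)) = sqrt(20803 + (1450 - 99)) = sqrt(20803 + 1351) = sqrt(22154)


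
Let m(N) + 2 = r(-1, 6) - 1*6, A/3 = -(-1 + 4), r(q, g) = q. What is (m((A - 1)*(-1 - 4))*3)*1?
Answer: -27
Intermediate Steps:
A = -9 (A = 3*(-(-1 + 4)) = 3*(-1*3) = 3*(-3) = -9)
m(N) = -9 (m(N) = -2 + (-1 - 1*6) = -2 + (-1 - 6) = -2 - 7 = -9)
(m((A - 1)*(-1 - 4))*3)*1 = -9*3*1 = -27*1 = -27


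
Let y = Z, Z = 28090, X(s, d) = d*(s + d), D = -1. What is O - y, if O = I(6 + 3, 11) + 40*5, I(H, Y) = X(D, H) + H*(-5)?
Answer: -27863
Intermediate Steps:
X(s, d) = d*(d + s)
y = 28090
I(H, Y) = -5*H + H*(-1 + H) (I(H, Y) = H*(H - 1) + H*(-5) = H*(-1 + H) - 5*H = -5*H + H*(-1 + H))
O = 227 (O = (6 + 3)*(-6 + (6 + 3)) + 40*5 = 9*(-6 + 9) + 200 = 9*3 + 200 = 27 + 200 = 227)
O - y = 227 - 1*28090 = 227 - 28090 = -27863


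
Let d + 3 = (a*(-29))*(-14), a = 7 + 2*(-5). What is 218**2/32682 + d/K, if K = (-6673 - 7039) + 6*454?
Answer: 281049217/179554908 ≈ 1.5653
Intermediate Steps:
a = -3 (a = 7 - 10 = -3)
d = -1221 (d = -3 - 3*(-29)*(-14) = -3 + 87*(-14) = -3 - 1218 = -1221)
K = -10988 (K = -13712 + 2724 = -10988)
218**2/32682 + d/K = 218**2/32682 - 1221/(-10988) = 47524*(1/32682) - 1221*(-1/10988) = 23762/16341 + 1221/10988 = 281049217/179554908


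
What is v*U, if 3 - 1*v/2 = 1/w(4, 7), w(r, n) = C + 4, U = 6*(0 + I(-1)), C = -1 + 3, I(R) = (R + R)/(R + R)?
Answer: 34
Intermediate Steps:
I(R) = 1 (I(R) = (2*R)/((2*R)) = (2*R)*(1/(2*R)) = 1)
C = 2
U = 6 (U = 6*(0 + 1) = 6*1 = 6)
w(r, n) = 6 (w(r, n) = 2 + 4 = 6)
v = 17/3 (v = 6 - 2/6 = 6 - 2*⅙ = 6 - ⅓ = 17/3 ≈ 5.6667)
v*U = (17/3)*6 = 34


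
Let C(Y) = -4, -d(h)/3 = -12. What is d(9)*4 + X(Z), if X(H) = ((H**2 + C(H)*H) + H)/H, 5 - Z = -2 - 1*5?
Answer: 153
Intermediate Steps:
d(h) = 36 (d(h) = -3*(-12) = 36)
Z = 12 (Z = 5 - (-2 - 1*5) = 5 - (-2 - 5) = 5 - 1*(-7) = 5 + 7 = 12)
X(H) = (H**2 - 3*H)/H (X(H) = ((H**2 - 4*H) + H)/H = (H**2 - 3*H)/H)
d(9)*4 + X(Z) = 36*4 + (-3 + 12) = 144 + 9 = 153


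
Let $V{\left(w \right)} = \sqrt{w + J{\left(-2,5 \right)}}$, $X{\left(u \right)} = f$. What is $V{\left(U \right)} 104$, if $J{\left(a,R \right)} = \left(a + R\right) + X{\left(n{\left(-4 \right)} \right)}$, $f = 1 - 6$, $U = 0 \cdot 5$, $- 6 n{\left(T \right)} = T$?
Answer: $104 i \sqrt{2} \approx 147.08 i$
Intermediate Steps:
$n{\left(T \right)} = - \frac{T}{6}$
$U = 0$
$f = -5$ ($f = 1 - 6 = -5$)
$X{\left(u \right)} = -5$
$J{\left(a,R \right)} = -5 + R + a$ ($J{\left(a,R \right)} = \left(a + R\right) - 5 = \left(R + a\right) - 5 = -5 + R + a$)
$V{\left(w \right)} = \sqrt{-2 + w}$ ($V{\left(w \right)} = \sqrt{w - 2} = \sqrt{-2 + w}$)
$V{\left(U \right)} 104 = \sqrt{-2 + 0} \cdot 104 = \sqrt{-2} \cdot 104 = i \sqrt{2} \cdot 104 = 104 i \sqrt{2}$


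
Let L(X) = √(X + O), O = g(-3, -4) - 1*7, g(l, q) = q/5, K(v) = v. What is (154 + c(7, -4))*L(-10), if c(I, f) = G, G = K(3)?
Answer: 157*I*√445/5 ≈ 662.38*I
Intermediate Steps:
G = 3
c(I, f) = 3
g(l, q) = q/5 (g(l, q) = q*(⅕) = q/5)
O = -39/5 (O = (⅕)*(-4) - 1*7 = -⅘ - 7 = -39/5 ≈ -7.8000)
L(X) = √(-39/5 + X) (L(X) = √(X - 39/5) = √(-39/5 + X))
(154 + c(7, -4))*L(-10) = (154 + 3)*(√(-195 + 25*(-10))/5) = 157*(√(-195 - 250)/5) = 157*(√(-445)/5) = 157*((I*√445)/5) = 157*(I*√445/5) = 157*I*√445/5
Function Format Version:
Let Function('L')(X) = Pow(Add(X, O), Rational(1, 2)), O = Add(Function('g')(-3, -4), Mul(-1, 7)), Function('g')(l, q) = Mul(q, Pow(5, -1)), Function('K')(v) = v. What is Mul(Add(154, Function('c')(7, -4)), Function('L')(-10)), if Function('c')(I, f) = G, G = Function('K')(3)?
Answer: Mul(Rational(157, 5), I, Pow(445, Rational(1, 2))) ≈ Mul(662.38, I)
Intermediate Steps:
G = 3
Function('c')(I, f) = 3
Function('g')(l, q) = Mul(Rational(1, 5), q) (Function('g')(l, q) = Mul(q, Rational(1, 5)) = Mul(Rational(1, 5), q))
O = Rational(-39, 5) (O = Add(Mul(Rational(1, 5), -4), Mul(-1, 7)) = Add(Rational(-4, 5), -7) = Rational(-39, 5) ≈ -7.8000)
Function('L')(X) = Pow(Add(Rational(-39, 5), X), Rational(1, 2)) (Function('L')(X) = Pow(Add(X, Rational(-39, 5)), Rational(1, 2)) = Pow(Add(Rational(-39, 5), X), Rational(1, 2)))
Mul(Add(154, Function('c')(7, -4)), Function('L')(-10)) = Mul(Add(154, 3), Mul(Rational(1, 5), Pow(Add(-195, Mul(25, -10)), Rational(1, 2)))) = Mul(157, Mul(Rational(1, 5), Pow(Add(-195, -250), Rational(1, 2)))) = Mul(157, Mul(Rational(1, 5), Pow(-445, Rational(1, 2)))) = Mul(157, Mul(Rational(1, 5), Mul(I, Pow(445, Rational(1, 2))))) = Mul(157, Mul(Rational(1, 5), I, Pow(445, Rational(1, 2)))) = Mul(Rational(157, 5), I, Pow(445, Rational(1, 2)))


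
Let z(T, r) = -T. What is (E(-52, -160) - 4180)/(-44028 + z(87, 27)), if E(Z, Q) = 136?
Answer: 1348/14705 ≈ 0.091670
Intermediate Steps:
(E(-52, -160) - 4180)/(-44028 + z(87, 27)) = (136 - 4180)/(-44028 - 1*87) = -4044/(-44028 - 87) = -4044/(-44115) = -4044*(-1/44115) = 1348/14705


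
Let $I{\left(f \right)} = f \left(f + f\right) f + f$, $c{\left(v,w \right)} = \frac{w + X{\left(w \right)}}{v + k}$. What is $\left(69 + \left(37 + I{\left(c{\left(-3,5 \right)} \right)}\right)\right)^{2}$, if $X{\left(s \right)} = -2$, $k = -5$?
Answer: $\frac{729702169}{65536} \approx 11134.0$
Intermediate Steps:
$c{\left(v,w \right)} = \frac{-2 + w}{-5 + v}$ ($c{\left(v,w \right)} = \frac{w - 2}{v - 5} = \frac{-2 + w}{-5 + v}$)
$I{\left(f \right)} = f + 2 f^{3}$ ($I{\left(f \right)} = f 2 f f + f = 2 f^{2} f + f = 2 f^{3} + f = f + 2 f^{3}$)
$\left(69 + \left(37 + I{\left(c{\left(-3,5 \right)} \right)}\right)\right)^{2} = \left(69 + \left(37 + \left(\frac{-2 + 5}{-5 - 3} + 2 \left(\frac{-2 + 5}{-5 - 3}\right)^{3}\right)\right)\right)^{2} = \left(69 + \left(37 + \left(\frac{1}{-8} \cdot 3 + 2 \left(\frac{1}{-8} \cdot 3\right)^{3}\right)\right)\right)^{2} = \left(69 + \left(37 + \left(\left(- \frac{1}{8}\right) 3 + 2 \left(\left(- \frac{1}{8}\right) 3\right)^{3}\right)\right)\right)^{2} = \left(69 + \left(37 - \left(\frac{3}{8} - 2 \left(- \frac{3}{8}\right)^{3}\right)\right)\right)^{2} = \left(69 + \left(37 + \left(- \frac{3}{8} + 2 \left(- \frac{27}{512}\right)\right)\right)\right)^{2} = \left(69 + \left(37 - \frac{123}{256}\right)\right)^{2} = \left(69 + \frac{9349}{256}\right)^{2} = \left(\frac{27013}{256}\right)^{2} = \frac{729702169}{65536}$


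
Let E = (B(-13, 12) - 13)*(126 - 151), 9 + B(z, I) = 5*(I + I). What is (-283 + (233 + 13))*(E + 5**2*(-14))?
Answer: 103600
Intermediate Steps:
B(z, I) = -9 + 10*I (B(z, I) = -9 + 5*(I + I) = -9 + 5*(2*I) = -9 + 10*I)
E = -2450 (E = ((-9 + 10*12) - 13)*(126 - 151) = ((-9 + 120) - 13)*(-25) = (111 - 13)*(-25) = 98*(-25) = -2450)
(-283 + (233 + 13))*(E + 5**2*(-14)) = (-283 + (233 + 13))*(-2450 + 5**2*(-14)) = (-283 + 246)*(-2450 + 25*(-14)) = -37*(-2450 - 350) = -37*(-2800) = 103600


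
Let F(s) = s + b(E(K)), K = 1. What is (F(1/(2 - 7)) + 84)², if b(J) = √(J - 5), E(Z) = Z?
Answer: 175461/25 + 1676*I/5 ≈ 7018.4 + 335.2*I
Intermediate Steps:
b(J) = √(-5 + J)
F(s) = s + 2*I (F(s) = s + √(-5 + 1) = s + √(-4) = s + 2*I)
(F(1/(2 - 7)) + 84)² = ((1/(2 - 7) + 2*I) + 84)² = ((1/(-5) + 2*I) + 84)² = ((-⅕ + 2*I) + 84)² = (419/5 + 2*I)²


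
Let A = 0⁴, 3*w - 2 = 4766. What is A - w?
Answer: -4768/3 ≈ -1589.3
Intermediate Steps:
w = 4768/3 (w = ⅔ + (⅓)*4766 = ⅔ + 4766/3 = 4768/3 ≈ 1589.3)
A = 0
A - w = 0 - 1*4768/3 = 0 - 4768/3 = -4768/3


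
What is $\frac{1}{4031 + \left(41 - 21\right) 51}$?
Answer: $\frac{1}{5051} \approx 0.00019798$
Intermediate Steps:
$\frac{1}{4031 + \left(41 - 21\right) 51} = \frac{1}{4031 + 20 \cdot 51} = \frac{1}{4031 + 1020} = \frac{1}{5051}$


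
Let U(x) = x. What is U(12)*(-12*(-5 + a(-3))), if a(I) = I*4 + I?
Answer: 2880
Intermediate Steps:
a(I) = 5*I (a(I) = 4*I + I = 5*I)
U(12)*(-12*(-5 + a(-3))) = 12*(-12*(-5 + 5*(-3))) = 12*(-12*(-5 - 15)) = 12*(-12*(-20)) = 12*240 = 2880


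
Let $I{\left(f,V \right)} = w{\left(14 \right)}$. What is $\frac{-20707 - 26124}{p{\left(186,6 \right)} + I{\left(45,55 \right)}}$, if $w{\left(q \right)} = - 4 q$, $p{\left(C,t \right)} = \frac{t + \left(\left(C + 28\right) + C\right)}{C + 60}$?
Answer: $\frac{5760213}{6685} \approx 861.66$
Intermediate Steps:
$p{\left(C,t \right)} = \frac{28 + t + 2 C}{60 + C}$ ($p{\left(C,t \right)} = \frac{t + \left(\left(28 + C\right) + C\right)}{60 + C} = \frac{t + \left(28 + 2 C\right)}{60 + C} = \frac{28 + t + 2 C}{60 + C}$)
$I{\left(f,V \right)} = -56$ ($I{\left(f,V \right)} = \left(-4\right) 14 = -56$)
$\frac{-20707 - 26124}{p{\left(186,6 \right)} + I{\left(45,55 \right)}} = \frac{-20707 - 26124}{\frac{28 + 6 + 2 \cdot 186}{60 + 186} - 56} = - \frac{46831}{\frac{28 + 6 + 372}{246} - 56} = - \frac{46831}{\frac{1}{246} \cdot 406 - 56} = - \frac{46831}{\frac{203}{123} - 56} = - \frac{46831}{- \frac{6685}{123}} = \left(-46831\right) \left(- \frac{123}{6685}\right) = \frac{5760213}{6685}$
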